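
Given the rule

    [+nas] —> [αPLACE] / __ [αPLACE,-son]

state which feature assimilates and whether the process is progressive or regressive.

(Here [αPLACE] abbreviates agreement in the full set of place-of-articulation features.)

regressive place assimilation

The rule copies the place features (abbreviated [PLACE]) from the environment onto the target, so the assimilating feature is place.
Since the environment is written after the underscore, the trigger follows the target; the direction is regressive.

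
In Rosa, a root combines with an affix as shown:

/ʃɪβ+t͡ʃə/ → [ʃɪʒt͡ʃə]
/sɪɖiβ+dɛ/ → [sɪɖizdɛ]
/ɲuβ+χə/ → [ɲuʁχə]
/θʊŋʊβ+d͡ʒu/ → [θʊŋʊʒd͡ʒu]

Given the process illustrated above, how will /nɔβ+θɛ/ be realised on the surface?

The data show regressive place assimilation: /β/ → [ʒ] before /t͡ʃ/; /β/ → [z] before /d/; /β/ → [ʁ] before /χ/; /β/ → [ʒ] before /d͡ʒ/. In each pair only place changes, matching the following consonant, while manner and voice stay constant.
The rule targets /β/ (voiced bilabial fricative), which sits before the trigger /θ/ (dental).
The voiced dental fricative is [ð], so /β/ → [ð].

[nɔðθɛ]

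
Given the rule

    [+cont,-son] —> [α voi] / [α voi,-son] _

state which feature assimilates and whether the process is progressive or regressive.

progressive voicing assimilation

The rule copies [voi] from the environment onto the target, so the assimilating feature is voicing.
The conditioning segment sits to the left of the focus bar, meaning the trigger precedes the segment that changes — progressive assimilation.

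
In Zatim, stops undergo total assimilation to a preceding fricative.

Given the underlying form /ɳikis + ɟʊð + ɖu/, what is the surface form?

[ɳikissʊððu]

/ɟ/ is the segment targeted by the rule; it sits immediately after /s/, so it assimilates completely and surfaces as [s].
The same rule applies at the second boundary: /ɖ/ → [ð] next to /ð/.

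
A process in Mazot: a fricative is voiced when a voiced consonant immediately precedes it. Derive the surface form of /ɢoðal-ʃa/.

The rule targets /ʃ/ (voiceless postalveolar fricative), which sits after the trigger /l/ (voiced).
The voiced postalveolar fricative is [ʒ], so /ʃ/ → [ʒ].

[ɢoðalʒa]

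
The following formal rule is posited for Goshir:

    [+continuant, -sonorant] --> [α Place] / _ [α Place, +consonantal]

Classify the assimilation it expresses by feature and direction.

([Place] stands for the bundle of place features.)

regressive place assimilation

The rule copies the place features (abbreviated [Place]) from the environment onto the target, so the assimilating feature is place.
Since the environment is written after the underscore, the trigger follows the target; the direction is regressive.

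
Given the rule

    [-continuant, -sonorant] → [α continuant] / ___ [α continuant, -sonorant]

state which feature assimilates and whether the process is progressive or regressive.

The rule copies [continuant] (continuancy) from the environment onto the target stops; since [±continuant] encodes the stop/fricative manner contrast, the assimilating dimension is manner.
Since the environment is written after the underscore, the trigger follows the target; the direction is regressive.

regressive manner assimilation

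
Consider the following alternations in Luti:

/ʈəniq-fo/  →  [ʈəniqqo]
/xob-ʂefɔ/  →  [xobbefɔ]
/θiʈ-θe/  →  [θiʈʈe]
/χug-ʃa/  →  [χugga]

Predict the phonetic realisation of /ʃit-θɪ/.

[ʃittɪ]

The data show progressive total assimilation (/f/ → [q] after /q/; /ʂ/ → [b] after /b/; /θ/ → [ʈ] after /ʈ/; /ʃ/ → [g] after /g/): in every case the target segment becomes identical to its preceding neighbour, copying more than a single feature.
/θ/ is the segment targeted by the rule; it sits immediately after /t/, so it assimilates completely and surfaces as [t].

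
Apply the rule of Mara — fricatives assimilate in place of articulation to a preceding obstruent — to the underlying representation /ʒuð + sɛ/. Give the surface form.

[ʒuðθɛ]

The rule targets /s/ (voiceless alveolar fricative), which sits after the trigger /ð/ (dental).
Changing only its place to dental gives [θ] — the voiceless dental fricative.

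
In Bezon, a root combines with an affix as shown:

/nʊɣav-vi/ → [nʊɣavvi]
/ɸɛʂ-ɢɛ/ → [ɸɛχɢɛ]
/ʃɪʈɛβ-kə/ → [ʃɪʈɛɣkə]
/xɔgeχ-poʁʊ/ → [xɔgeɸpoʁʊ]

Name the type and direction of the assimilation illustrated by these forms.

Comparing underlying and surface forms, /ʂ/ → [χ] is the alternation; the neighbouring /ɢ/ is constant.
The change retroflex → uvular matches the place of the following /ɢ/, identifying this as place assimilation.
Manner and voice are unchanged, so the assimilation is partial, not total.
The same holds elsewhere in the data: /β/ → [ɣ] before /k/ (bilabial → velar, matching velar); /χ/ → [ɸ] before /p/ (uvular → bilabial, matching bilabial) — only place changes, and always toward the following segment.
No alternation appears in [nʊɣavvi]: there the adjacent consonants already agree in place (/v/ and /v/ are both labiodental), so this form is consistent with the same rule.
The trigger is the following segment, so the direction is regressive (anticipatory).

regressive place assimilation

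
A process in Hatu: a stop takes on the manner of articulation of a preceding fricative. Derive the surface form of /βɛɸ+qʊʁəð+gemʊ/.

The rule targets /q/ (voiceless uvular stop), which sits after the trigger /ɸ/ (fricative).
A voiceless uvular fricative is [χ], so the surface segment is [χ].
At the second juncture, /g/ likewise becomes [ɣ] adjacent to /ð/.

[βɛɸχʊʁəðɣemʊ]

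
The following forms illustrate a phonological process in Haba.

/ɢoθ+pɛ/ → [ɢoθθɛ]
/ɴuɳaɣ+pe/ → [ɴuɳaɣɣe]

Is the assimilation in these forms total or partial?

Underlying /p/ is realised as [θ] next to /θ/; /θ/ itself does not change.
The output [θ] is identical to the trigger /θ/ — every feature (place, manner, voicing) has been copied — so this is total assimilation.
The other form behaves the same way: /p/ → [ɣ] after /ɣ/ — in each case the output is a copy of the preceding consonant.

total assimilation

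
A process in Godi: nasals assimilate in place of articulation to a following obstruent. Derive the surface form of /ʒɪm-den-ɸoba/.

[ʒɪndemɸoba]

/m/ is a voiced bilabial nasal. The following trigger /d/ is alveolar, so /m/ must become alveolar as well.
The voiced alveolar nasal is [n], so /m/ → [n].
At the second juncture, /n/ likewise becomes [m] adjacent to /ɸ/.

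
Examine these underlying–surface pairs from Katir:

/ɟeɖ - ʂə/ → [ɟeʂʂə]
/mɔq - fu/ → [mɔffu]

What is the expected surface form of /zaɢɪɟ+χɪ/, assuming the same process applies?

[zaɢɪχχɪ]

The data show regressive total assimilation (/ɖ/ → [ʂ] before /ʂ/; /q/ → [f] before /f/): in every case the target segment becomes identical to its following neighbour, copying more than a single feature.
/ɟ/ is the segment targeted by the rule; it sits immediately before /χ/, so it assimilates completely and surfaces as [χ].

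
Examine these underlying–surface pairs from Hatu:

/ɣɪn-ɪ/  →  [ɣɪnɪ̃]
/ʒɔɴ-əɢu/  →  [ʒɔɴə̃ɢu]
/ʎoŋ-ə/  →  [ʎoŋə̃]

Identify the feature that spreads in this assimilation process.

nasality

The vowel /ɪ/ surfaces as nasalised [ɪ̃] next to the preceding nasal /n/ — it has acquired the [+nasal] feature of its neighbour.
The other forms show the same pattern: /ə/ → [ə̃] after /ɴ/; /ə/ → [ə̃] after /ŋ/ — each time a vowel is nasalised next to a preceding nasal.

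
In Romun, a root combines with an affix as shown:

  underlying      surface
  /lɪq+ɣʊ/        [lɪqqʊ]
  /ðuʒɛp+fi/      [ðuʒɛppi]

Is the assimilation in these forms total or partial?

total assimilation

Underlying /ɣ/ is realised as [q] next to /q/; /q/ itself does not change.
The output [q] is identical to the trigger /q/ — every feature (place, manner, voicing) has been copied — so this is total assimilation.
The remaining alternation confirms this: /f/ → [p] after /p/ — in each case the output is a copy of the preceding consonant.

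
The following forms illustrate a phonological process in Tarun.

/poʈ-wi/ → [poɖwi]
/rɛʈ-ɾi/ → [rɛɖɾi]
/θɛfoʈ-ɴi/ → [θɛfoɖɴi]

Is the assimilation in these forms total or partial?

partial assimilation

The segment that alternates is /ʈ/, which surfaces as [ɖ] when adjacent to /w/.
/ʈ/ is voiceless while /w/ is voiced; the output [ɖ] is voiced, matching the trigger — so the feature that spreads is voicing.
Place and manner are unchanged, so the assimilation is partial, not total.
The other alternating forms pattern the same way: /ʈ/ → [ɖ] before /ɾ/ (voiceless → voiced, matching voiced); /ʈ/ → [ɖ] before /ɴ/ (voiceless → voiced, matching voiced) — only voicing changes, and always toward the following segment.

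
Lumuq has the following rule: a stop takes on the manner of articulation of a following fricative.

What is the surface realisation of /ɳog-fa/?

[ɳoɣfa]

The rule targets /g/ (voiced velar stop), which sits before the trigger /f/ (fricative).
The voiced velar fricative is [ɣ], so /g/ → [ɣ].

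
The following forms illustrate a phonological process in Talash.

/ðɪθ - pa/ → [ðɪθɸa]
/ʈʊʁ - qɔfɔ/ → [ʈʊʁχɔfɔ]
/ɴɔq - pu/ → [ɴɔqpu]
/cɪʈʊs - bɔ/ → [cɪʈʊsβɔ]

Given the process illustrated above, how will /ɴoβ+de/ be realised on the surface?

The data show progressive manner assimilation: /p/ → [ɸ] after /θ/; /q/ → [χ] after /ʁ/; /b/ → [β] after /s/. In each pair only manner changes, matching the preceding consonant, while place and voice stay constant.
Nothing changes in [ɴɔqpu]: there the adjacent consonants already agree in manner (/p/ and /q/ are both stops), so this form is consistent with the same rule.
/d/ is a voiced alveolar stop. The preceding trigger /β/ is a fricative, so /d/ must become a fricative as well.
The voiced alveolar fricative is [z], so /d/ → [z].

[ɴoβze]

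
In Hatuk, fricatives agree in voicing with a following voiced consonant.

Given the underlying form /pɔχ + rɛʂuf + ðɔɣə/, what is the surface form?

The rule targets /χ/ (voiceless uvular fricative), which sits before the trigger /r/ (voiced).
A voiced uvular fricative is [ʁ], so the surface segment is [ʁ].
At the second juncture, /f/ likewise becomes [v] adjacent to /ð/.

[pɔʁrɛʂuvðɔɣə]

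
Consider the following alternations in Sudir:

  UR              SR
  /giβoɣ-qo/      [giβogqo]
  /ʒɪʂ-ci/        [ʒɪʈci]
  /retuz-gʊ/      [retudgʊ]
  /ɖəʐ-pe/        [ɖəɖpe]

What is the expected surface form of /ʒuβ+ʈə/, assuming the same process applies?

[ʒubʈə]

The data show regressive manner assimilation: /ɣ/ → [g] before /q/; /ʂ/ → [ʈ] before /c/; /z/ → [d] before /g/; /ʐ/ → [ɖ] before /p/. In each pair only manner changes, matching the following consonant, while place and voice stay constant.
The rule targets /β/ (voiced bilabial fricative), which sits before the trigger /ʈ/ (stop).
Changing only its manner to stop gives [b] — the voiced bilabial stop.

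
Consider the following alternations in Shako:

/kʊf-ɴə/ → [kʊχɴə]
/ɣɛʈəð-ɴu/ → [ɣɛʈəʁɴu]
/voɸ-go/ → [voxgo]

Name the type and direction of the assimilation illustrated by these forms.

regressive place assimilation

Underlying /f/ is realised as [χ] next to /ɴ/; /ɴ/ itself does not change.
The change labiodental → uvular matches the place of the following /ɴ/, identifying this as place assimilation.
Manner and voice are unchanged, so the assimilation is partial, not total.
The other alternating forms pattern the same way: /ð/ → [ʁ] before /ɴ/ (dental → uvular, matching uvular); /ɸ/ → [x] before /g/ (bilabial → velar, matching velar) — only place changes, and always toward the following segment.
The trigger is the following segment, so the direction is regressive (anticipatory).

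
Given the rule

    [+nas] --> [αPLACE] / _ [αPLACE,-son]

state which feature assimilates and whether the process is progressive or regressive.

regressive place assimilation

The shared variable α links the value of the place features (abbreviated [PLACE]) on the target to the same value on the neighbouring segment, so place is the feature that assimilates.
The conditioning segment sits to the right of the focus bar, meaning the trigger follows the segment that changes — regressive assimilation.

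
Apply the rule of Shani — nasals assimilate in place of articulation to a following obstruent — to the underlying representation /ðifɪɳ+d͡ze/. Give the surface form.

[ðifɪnd͡ze]

The rule targets /ɳ/ (voiced retroflex nasal), which sits before the trigger /d͡z/ (alveolar).
Changing only its place to alveolar gives [n] — the voiced alveolar nasal.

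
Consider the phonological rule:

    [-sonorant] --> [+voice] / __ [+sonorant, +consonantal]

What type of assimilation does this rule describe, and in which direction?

regressive voicing assimilation

The structural change is [+voice], and the conditioning segment [+sonorant, +consonantal] (a sonorant consonant) is itself voiced, so the target comes to share the voicing of its neighbour — voicing assimilation.
Since the environment is written after the underscore, the trigger follows the target; the direction is regressive.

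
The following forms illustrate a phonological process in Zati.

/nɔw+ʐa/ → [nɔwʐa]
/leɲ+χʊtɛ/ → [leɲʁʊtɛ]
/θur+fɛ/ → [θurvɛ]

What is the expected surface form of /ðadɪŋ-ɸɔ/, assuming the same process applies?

[ðadɪŋβɔ]

The data show progressive voicing assimilation: /χ/ → [ʁ] after /ɲ/; /f/ → [v] after /r/. In each pair only voicing changes, matching the preceding consonant, while place and manner stay constant.
No alternation appears in [nɔwʐa]: there the adjacent consonants already agree in voicing (/ʐ/ and /w/ are both voiced), so this form is consistent with the same rule.
/ɸ/ is a voiceless bilabial fricative. The preceding trigger /ŋ/ is voiced, so /ɸ/ must become voiced as well.
A voiced bilabial fricative is [β], so the surface segment is [β].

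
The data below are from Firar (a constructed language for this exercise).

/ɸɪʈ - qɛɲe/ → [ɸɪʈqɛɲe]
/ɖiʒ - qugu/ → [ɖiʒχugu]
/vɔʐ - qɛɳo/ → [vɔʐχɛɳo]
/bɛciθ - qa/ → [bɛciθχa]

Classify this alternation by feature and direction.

progressive manner assimilation

Comparing underlying and surface forms, /q/ → [χ] is the alternation; the neighbouring /ʒ/ is constant.
/q/ is a stop while /ʒ/ is a fricative; the output [χ] is a fricative, matching the trigger — so the feature that spreads is manner.
Place and voice are unchanged, so the assimilation is partial, not total.
The other alternating forms pattern the same way: /q/ → [χ] after /ʐ/ (stop → fricative, matching a fricative); /q/ → [χ] after /θ/ (stop → fricative, matching a fricative) — only manner changes, and always toward the preceding segment.
Nothing changes in [ɸɪʈqɛɲe]: there the adjacent consonants already agree in manner (/q/ and /ʈ/ are both stops), so this form is consistent with the same rule.
Since the segment that changes follows the conditioning segment, the assimilation is progressive.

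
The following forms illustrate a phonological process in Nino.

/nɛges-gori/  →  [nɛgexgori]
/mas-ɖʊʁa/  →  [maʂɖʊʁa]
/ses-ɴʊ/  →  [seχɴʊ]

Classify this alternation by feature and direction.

Comparing underlying and surface forms, /s/ → [x] is the alternation; the neighbouring /g/ is constant.
/s/ is alveolar while /g/ is velar; the output [x] is velar, matching the trigger — so the feature that spreads is place.
Manner and voice are unchanged, so the assimilation is partial, not total.
The same holds elsewhere in the data: /s/ → [ʂ] before /ɖ/ (alveolar → retroflex, matching retroflex); /s/ → [χ] before /ɴ/ (alveolar → uvular, matching uvular) — only place changes, and always toward the following segment.
Since the segment that changes precedes the conditioning segment, the assimilation is regressive.

regressive place assimilation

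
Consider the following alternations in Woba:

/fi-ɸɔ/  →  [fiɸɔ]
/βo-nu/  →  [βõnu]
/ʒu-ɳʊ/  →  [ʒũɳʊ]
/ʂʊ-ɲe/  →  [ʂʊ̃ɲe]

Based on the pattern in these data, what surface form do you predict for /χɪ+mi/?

[χɪ̃mi]

The data show regressive nasality assimilation (vowel nasalisation): /o/ → [õ] before /n/; /u/ → [ũ] before /ɳ/; /ʊ/ → [ʊ̃] before /ɲ/ — a vowel is nasalised by an immediately following nasal consonant.
No change occurs in [fiɸɔ] because the vowel at the boundary is adjacent to an oral consonant, not a nasal (/i/ next to /ɸ/).
The vowel /ɪ/ is adjacent to the following nasal /m/, so it acquires [+nasal] and surfaces as [ɪ̃].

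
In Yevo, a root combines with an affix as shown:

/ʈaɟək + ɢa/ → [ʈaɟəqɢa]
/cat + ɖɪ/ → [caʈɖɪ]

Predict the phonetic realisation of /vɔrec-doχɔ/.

The data show regressive place assimilation: /k/ → [q] before /ɢ/; /t/ → [ʈ] before /ɖ/. In each pair only place changes, matching the following consonant, while manner and voice stay constant.
The rule targets /c/ (voiceless palatal stop), which sits before the trigger /d/ (alveolar).
The voiceless alveolar stop is [t], so /c/ → [t].

[vɔretdoχɔ]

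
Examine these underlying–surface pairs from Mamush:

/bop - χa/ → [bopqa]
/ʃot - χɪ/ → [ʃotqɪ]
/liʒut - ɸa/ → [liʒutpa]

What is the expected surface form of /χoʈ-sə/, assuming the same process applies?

The data show progressive manner assimilation: /χ/ → [q] after /p/; /χ/ → [q] after /t/; /ɸ/ → [p] after /t/. In each pair only manner changes, matching the preceding consonant, while place and voice stay constant.
The rule targets /s/ (voiceless alveolar fricative), which sits after the trigger /ʈ/ (stop).
The voiceless alveolar stop is [t], so /s/ → [t].

[χoʈtə]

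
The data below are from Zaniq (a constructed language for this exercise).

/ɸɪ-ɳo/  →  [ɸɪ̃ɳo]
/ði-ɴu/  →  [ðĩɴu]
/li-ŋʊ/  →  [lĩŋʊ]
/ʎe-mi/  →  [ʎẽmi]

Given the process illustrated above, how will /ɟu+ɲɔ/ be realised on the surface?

The data show regressive nasality assimilation (vowel nasalisation): /ɪ/ → [ɪ̃] before /ɳ/; /i/ → [ĩ] before /ɴ/; /i/ → [ĩ] before /ŋ/; /e/ → [ẽ] before /m/ — a vowel is nasalised by an immediately following nasal consonant.
The vowel /u/ is adjacent to the following nasal /ɲ/, so it acquires [+nasal] and surfaces as [ũ].

[ɟũɲɔ]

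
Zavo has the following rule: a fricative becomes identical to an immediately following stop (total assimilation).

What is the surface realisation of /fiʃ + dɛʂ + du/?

/ʃ/ is the segment targeted by the rule; it sits immediately before /d/, so it assimilates completely and surfaces as [d].
At the second juncture, /ʂ/ likewise becomes [d] adjacent to /d/.

[fiddɛddu]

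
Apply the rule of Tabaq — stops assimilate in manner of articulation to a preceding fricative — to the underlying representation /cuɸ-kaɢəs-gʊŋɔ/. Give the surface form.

The rule targets /k/ (voiceless velar stop), which sits after the trigger /ɸ/ (fricative).
Changing only its manner to fricative gives [x] — the voiceless velar fricative.
The same rule applies at the second boundary: /g/ → [ɣ] next to /s/.

[cuɸxaɢəsɣʊŋɔ]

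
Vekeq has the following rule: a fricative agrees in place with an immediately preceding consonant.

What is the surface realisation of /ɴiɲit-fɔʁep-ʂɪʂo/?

/f/ is a voiceless labiodental fricative. The preceding trigger /t/ is alveolar, so /f/ must become alveolar as well.
Changing only its place to alveolar gives [s] — the voiceless alveolar fricative.
At the second juncture, /ʂ/ likewise becomes [ɸ] adjacent to /p/.

[ɴiɲitsɔʁepɸɪʂo]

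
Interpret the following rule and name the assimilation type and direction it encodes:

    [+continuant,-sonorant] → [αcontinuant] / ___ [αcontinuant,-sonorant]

The shared variable α links the value of [continuant] on the target to that of the neighbouring obstruent. [continuant] distinguishes stops from fricatives — a manner-of-articulation feature — so this is manner assimilation.
The conditioning segment sits to the right of the focus bar, meaning the trigger follows the segment that changes — regressive assimilation.

regressive manner assimilation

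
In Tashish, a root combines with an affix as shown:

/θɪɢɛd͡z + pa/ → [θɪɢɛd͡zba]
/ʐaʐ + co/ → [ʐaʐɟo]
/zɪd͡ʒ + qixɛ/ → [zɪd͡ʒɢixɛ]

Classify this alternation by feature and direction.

Comparing underlying and surface forms, /p/ → [b] is the alternation; the neighbouring /d͡z/ is constant.
/p/ is voiceless while /d͡z/ is voiced; the output [b] is voiced, matching the trigger — so the feature that spreads is voicing.
Place and manner are unchanged, so the assimilation is partial, not total.
The same holds elsewhere in the data: /c/ → [ɟ] after /ʐ/ (voiceless → voiced, matching voiced); /q/ → [ɢ] after /d͡ʒ/ (voiceless → voiced, matching voiced) — only voicing changes, and always toward the preceding segment.
Since the segment that changes follows the conditioning segment, the assimilation is progressive.

progressive voicing assimilation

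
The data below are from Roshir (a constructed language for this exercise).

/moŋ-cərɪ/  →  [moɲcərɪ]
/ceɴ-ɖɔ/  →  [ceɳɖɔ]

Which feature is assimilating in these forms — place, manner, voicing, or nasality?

The segment that alternates is /ŋ/, which surfaces as [ɲ] when adjacent to /c/.
The change velar → palatal matches the place of the following /c/, identifying this as place assimilation.
The other alternating form patterns the same way: /ɴ/ → [ɳ] before /ɖ/ (uvular → retroflex, matching retroflex) — only place changes, and always toward the following segment.

place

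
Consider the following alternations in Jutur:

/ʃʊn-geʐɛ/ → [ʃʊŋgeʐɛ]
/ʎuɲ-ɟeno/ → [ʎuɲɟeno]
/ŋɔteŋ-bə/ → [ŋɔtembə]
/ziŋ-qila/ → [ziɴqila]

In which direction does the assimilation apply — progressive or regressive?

The segment that alternates is /n/, which surfaces as [ŋ] when adjacent to /g/.
/n/ is alveolar while /g/ is velar; the output [ŋ] is velar, matching the trigger — so the feature that spreads is place.
The other alternating forms pattern the same way: /ŋ/ → [m] before /b/ (velar → bilabial, matching bilabial); /ŋ/ → [ɴ] before /q/ (velar → uvular, matching uvular) — only place changes, and always toward the following segment.
No alternation appears in [ʎuɲɟeno]: there the adjacent consonants already agree in place (/ɲ/ and /ɟ/ are both palatal), so this form is consistent with the same rule.
The trigger is the following segment, so the direction is regressive (anticipatory).

regressive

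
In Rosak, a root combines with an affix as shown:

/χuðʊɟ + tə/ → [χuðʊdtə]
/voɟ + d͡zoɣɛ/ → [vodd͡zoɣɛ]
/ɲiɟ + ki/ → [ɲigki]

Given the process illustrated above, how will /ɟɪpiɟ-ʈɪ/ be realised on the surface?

The data show regressive place assimilation: /ɟ/ → [d] before /t/; /ɟ/ → [d] before /d͡z/; /ɟ/ → [g] before /k/. In each pair only place changes, matching the following consonant, while manner and voice stay constant.
/ɟ/ is a voiced palatal stop. The following trigger /ʈ/ is retroflex, so /ɟ/ must become retroflex as well.
A voiced retroflex stop is [ɖ], so the surface segment is [ɖ].

[ɟɪpiɖʈɪ]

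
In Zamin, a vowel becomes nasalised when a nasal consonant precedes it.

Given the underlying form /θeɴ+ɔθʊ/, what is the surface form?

The vowel /ɔ/ is adjacent to the preceding nasal /ɴ/, so it acquires [+nasal] and surfaces as [ɔ̃].

[θeɴɔ̃θʊ]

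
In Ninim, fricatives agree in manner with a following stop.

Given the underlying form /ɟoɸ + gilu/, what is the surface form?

[ɟopgilu]

/ɸ/ is a voiceless bilabial fricative. The following trigger /g/ is a stop, so /ɸ/ must become a stop as well.
The voiceless bilabial stop is [p], so /ɸ/ → [p].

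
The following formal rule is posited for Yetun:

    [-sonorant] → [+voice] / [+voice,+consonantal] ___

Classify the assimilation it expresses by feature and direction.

progressive voicing assimilation

The structural change is [+voice], and the conditioning segment [+voice,+consonantal] (a voiced consonant) is itself voiced, so the target comes to share the voicing of its neighbour — voicing assimilation.
The conditioning segment sits to the left of the focus bar, meaning the trigger precedes the segment that changes — progressive assimilation.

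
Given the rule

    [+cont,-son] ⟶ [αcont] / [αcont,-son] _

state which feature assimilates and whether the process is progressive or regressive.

progressive manner assimilation

The rule copies [cont] (continuancy) from the environment onto the target fricatives; since [±cont] encodes the stop/fricative manner contrast, the assimilating dimension is manner.
Since the environment is written before the underscore, the trigger precedes the target; the direction is progressive.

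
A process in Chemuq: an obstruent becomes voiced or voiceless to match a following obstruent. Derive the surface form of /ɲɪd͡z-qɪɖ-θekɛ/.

The rule targets /d͡z/ (voiced alveolar affricate), which sits before the trigger /q/ (voiceless).
Changing only its voicing to voiceless gives [t͡s] — the voiceless alveolar affricate.
The same rule applies at the second boundary: /ɖ/ → [ʈ] next to /θ/.

[ɲɪt͡sqɪʈθekɛ]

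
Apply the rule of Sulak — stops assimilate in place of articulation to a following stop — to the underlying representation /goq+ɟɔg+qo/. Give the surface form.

[gocɟɔɢqo]

The rule targets /q/ (voiceless uvular stop), which sits before the trigger /ɟ/ (palatal).
A voiceless palatal stop is [c], so the surface segment is [c].
At the second juncture, /g/ likewise becomes [ɢ] adjacent to /q/.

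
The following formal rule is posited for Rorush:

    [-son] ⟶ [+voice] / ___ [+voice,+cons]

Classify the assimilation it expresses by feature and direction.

regressive voicing assimilation

The structural change is [+voice], and the conditioning segment [+voice,+cons] (a voiced consonant) is itself voiced, so the target comes to share the voicing of its neighbour — voicing assimilation.
The conditioning segment sits to the right of the focus bar, meaning the trigger follows the segment that changes — regressive assimilation.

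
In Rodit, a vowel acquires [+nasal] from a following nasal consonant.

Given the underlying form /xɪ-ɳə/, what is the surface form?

[xɪ̃ɳə]

The vowel /ɪ/ is adjacent to the following nasal /ɳ/, so it acquires [+nasal] and surfaces as [ɪ̃].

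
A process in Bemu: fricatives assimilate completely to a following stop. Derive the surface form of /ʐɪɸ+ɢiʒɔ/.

[ʐɪɢɢiʒɔ]

/ɸ/ is the segment targeted by the rule; it sits immediately before /ɢ/, so it assimilates completely and surfaces as [ɢ].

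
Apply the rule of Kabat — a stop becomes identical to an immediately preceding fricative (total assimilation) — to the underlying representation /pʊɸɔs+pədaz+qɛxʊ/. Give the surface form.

[pʊɸɔssədazzɛxʊ]

/p/ is the segment targeted by the rule; it sits immediately after /s/, so it assimilates completely and surfaces as [s].
The same rule applies at the second boundary: /q/ → [z] next to /z/.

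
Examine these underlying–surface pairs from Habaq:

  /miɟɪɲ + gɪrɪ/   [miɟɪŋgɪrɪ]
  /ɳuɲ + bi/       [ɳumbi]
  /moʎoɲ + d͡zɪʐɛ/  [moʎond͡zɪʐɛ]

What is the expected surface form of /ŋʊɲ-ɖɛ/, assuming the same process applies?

The data show regressive place assimilation: /ɲ/ → [ŋ] before /g/; /ɲ/ → [m] before /b/; /ɲ/ → [n] before /d͡z/. In each pair only place changes, matching the following consonant, while manner and voice stay constant.
/ɲ/ is a voiced palatal nasal. The following trigger /ɖ/ is retroflex, so /ɲ/ must become retroflex as well.
A voiced retroflex nasal is [ɳ], so the surface segment is [ɳ].

[ŋʊɳɖɛ]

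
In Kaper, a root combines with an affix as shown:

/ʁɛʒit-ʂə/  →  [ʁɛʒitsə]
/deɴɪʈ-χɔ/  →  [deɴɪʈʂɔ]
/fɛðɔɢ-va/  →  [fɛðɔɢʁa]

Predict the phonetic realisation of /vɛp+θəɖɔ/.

[vɛpɸəɖɔ]

The data show progressive place assimilation: /ʂ/ → [s] after /t/; /χ/ → [ʂ] after /ʈ/; /v/ → [ʁ] after /ɢ/. In each pair only place changes, matching the preceding consonant, while manner and voice stay constant.
The rule targets /θ/ (voiceless dental fricative), which sits after the trigger /p/ (bilabial).
Changing only its place to bilabial gives [ɸ] — the voiceless bilabial fricative.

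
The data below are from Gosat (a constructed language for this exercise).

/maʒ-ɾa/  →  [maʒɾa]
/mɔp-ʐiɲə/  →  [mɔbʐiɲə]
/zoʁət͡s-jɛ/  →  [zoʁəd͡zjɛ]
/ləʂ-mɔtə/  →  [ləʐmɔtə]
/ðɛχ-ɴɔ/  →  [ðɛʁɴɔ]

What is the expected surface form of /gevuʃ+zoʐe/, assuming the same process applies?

The data show regressive voicing assimilation: /p/ → [b] before /ʐ/; /t͡s/ → [d͡z] before /j/; /ʂ/ → [ʐ] before /m/; /χ/ → [ʁ] before /ɴ/. In each pair only voicing changes, matching the following consonant, while place and manner stay constant.
Nothing changes in [maʒɾa]: there the adjacent consonants already agree in voicing (/ʒ/ and /ɾ/ are both voiced), so this form is consistent with the same rule.
/ʃ/ is a voiceless postalveolar fricative. The following trigger /z/ is voiced, so /ʃ/ must become voiced as well.
The voiced postalveolar fricative is [ʒ], so /ʃ/ → [ʒ].

[gevuʒzoʐe]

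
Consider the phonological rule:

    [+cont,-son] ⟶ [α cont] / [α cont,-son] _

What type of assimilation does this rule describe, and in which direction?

progressive manner assimilation

The rule copies [cont] (continuancy) from the environment onto the target fricatives; since [±cont] encodes the stop/fricative manner contrast, the assimilating dimension is manner.
Since the environment is written before the underscore, the trigger precedes the target; the direction is progressive.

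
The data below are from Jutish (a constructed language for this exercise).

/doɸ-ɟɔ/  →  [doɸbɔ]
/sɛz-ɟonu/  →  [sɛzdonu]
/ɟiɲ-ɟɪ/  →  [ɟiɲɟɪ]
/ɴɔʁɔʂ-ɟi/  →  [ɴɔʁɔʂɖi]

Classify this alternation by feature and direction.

Comparing underlying and surface forms, /ɟ/ → [b] is the alternation; the neighbouring /ɸ/ is constant.
/ɟ/ is palatal while /ɸ/ is bilabial; the output [b] is bilabial, matching the trigger — so the feature that spreads is place.
Manner and voice are unchanged, so the assimilation is partial, not total.
The same holds elsewhere in the data: /ɟ/ → [d] after /z/ (palatal → alveolar, matching alveolar); /ɟ/ → [ɖ] after /ʂ/ (palatal → retroflex, matching retroflex) — only place changes, and always toward the preceding segment.
No alternation appears in [ɟiɲɟɪ]: there the adjacent consonants already agree in place (/ɟ/ and /ɲ/ are both palatal), so this form is consistent with the same rule.
The trigger is the preceding segment, so the direction is progressive (perseverative).

progressive place assimilation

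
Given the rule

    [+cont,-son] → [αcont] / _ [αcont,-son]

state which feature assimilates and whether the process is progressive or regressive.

regressive manner assimilation

The shared variable α links the value of [cont] on the target to that of the neighbouring obstruent. [cont] distinguishes stops from fricatives — a manner-of-articulation feature — so this is manner assimilation.
The conditioning segment sits to the right of the focus bar, meaning the trigger follows the segment that changes — regressive assimilation.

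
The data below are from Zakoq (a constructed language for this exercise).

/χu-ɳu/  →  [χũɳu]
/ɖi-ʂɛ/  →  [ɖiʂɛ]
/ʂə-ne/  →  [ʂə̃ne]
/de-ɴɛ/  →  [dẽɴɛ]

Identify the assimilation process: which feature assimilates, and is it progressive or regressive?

regressive nasality assimilation (vowel nasalisation)

The vowel /u/ surfaces as nasalised [ũ] next to the following nasal /ɳ/ — it has acquired the [+nasal] feature of its neighbour.
The other forms show the same pattern: /ə/ → [ə̃] before /n/; /e/ → [ẽ] before /ɴ/ — each time a vowel is nasalised next to a following nasal.
No change occurs in [ɖiʂɛ] because the vowel at the boundary is adjacent to an oral consonant, not a nasal (/i/ next to /ʂ/).
Because the conditioning nasal is to the right of the vowel that changes, the process is regressive (anticipatory).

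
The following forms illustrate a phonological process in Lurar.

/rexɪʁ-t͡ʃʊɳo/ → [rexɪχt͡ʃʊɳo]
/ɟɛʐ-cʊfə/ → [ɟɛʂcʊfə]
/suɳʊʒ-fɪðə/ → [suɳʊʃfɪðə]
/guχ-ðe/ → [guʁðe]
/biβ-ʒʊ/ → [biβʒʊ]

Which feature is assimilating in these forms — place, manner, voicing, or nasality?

voicing

Underlying /ʁ/ is realised as [χ] next to /t͡ʃ/; /t͡ʃ/ itself does not change.
/ʁ/ is voiced while /t͡ʃ/ is voiceless; the output [χ] is voiceless, matching the trigger — so the feature that spreads is voicing.
The other alternating forms pattern the same way: /ʐ/ → [ʂ] before /c/ (voiced → voiceless, matching voiceless); /ʒ/ → [ʃ] before /f/ (voiced → voiceless, matching voiceless); /χ/ → [ʁ] before /ð/ (voiceless → voiced, matching voiced) — only voicing changes, and always toward the following segment.
Nothing changes in [biβʒʊ]: there the adjacent consonants already agree in voicing (/β/ and /ʒ/ are both voiced), so this form is consistent with the same rule.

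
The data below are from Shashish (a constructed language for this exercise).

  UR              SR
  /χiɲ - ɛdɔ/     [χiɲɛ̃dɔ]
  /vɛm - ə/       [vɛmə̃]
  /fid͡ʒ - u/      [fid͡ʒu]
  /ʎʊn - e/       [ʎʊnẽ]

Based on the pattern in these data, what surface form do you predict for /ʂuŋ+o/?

The data show progressive nasality assimilation (vowel nasalisation): /ɛ/ → [ɛ̃] after /ɲ/; /ə/ → [ə̃] after /m/; /e/ → [ẽ] after /n/ — a vowel is nasalised by an immediately preceding nasal consonant.
No change occurs in [fid͡ʒu] because the vowel at the boundary is adjacent to an oral consonant, not a nasal (/u/ next to /d͡ʒ/).
/o/ sits next to the nasal /ŋ/ and is therefore nasalised to [õ].

[ʂuŋõ]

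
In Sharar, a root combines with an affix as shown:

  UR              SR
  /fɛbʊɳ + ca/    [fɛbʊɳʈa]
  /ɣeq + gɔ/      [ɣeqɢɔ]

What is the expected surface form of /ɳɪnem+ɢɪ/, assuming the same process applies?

[ɳɪnembɪ]

The data show progressive place assimilation: /c/ → [ʈ] after /ɳ/; /g/ → [ɢ] after /q/. In each pair only place changes, matching the preceding consonant, while manner and voice stay constant.
/ɢ/ is a voiced uvular stop. The preceding trigger /m/ is bilabial, so /ɢ/ must become bilabial as well.
A voiced bilabial stop is [b], so the surface segment is [b].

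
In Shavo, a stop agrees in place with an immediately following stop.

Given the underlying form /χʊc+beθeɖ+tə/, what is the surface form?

/c/ is a voiceless palatal stop. The following trigger /b/ is bilabial, so /c/ must become bilabial as well.
Changing only its place to bilabial gives [p] — the voiceless bilabial stop.
The same rule applies at the second boundary: /ɖ/ → [d] next to /t/.

[χʊpbeθedtə]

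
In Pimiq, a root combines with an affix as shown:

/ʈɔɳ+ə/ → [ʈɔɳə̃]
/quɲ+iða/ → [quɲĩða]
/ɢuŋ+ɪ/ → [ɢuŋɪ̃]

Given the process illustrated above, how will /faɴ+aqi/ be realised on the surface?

[faɴãqi]

The data show progressive nasality assimilation (vowel nasalisation): /ə/ → [ə̃] after /ɳ/; /i/ → [ĩ] after /ɲ/; /ɪ/ → [ɪ̃] after /ŋ/ — a vowel is nasalised by an immediately preceding nasal consonant.
The vowel /a/ is adjacent to the preceding nasal /ɴ/, so it acquires [+nasal] and surfaces as [ã].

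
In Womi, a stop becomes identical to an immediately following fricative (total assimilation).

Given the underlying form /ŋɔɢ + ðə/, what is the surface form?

/ɢ/ is the segment targeted by the rule; it sits immediately before /ð/, so it assimilates completely and surfaces as [ð].

[ŋɔððə]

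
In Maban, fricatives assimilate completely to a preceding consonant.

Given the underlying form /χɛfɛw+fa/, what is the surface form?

/f/ is the segment targeted by the rule; it sits immediately after /w/, so it assimilates completely and surfaces as [w].

[χɛfɛwwa]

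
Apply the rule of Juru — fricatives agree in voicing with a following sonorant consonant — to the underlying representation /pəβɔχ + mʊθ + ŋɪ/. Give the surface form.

[pəβɔʁmʊðŋɪ]

The rule targets /χ/ (voiceless uvular fricative), which sits before the trigger /m/ (voiced).
Changing only its voicing to voiced gives [ʁ] — the voiced uvular fricative.
At the second juncture, /θ/ likewise becomes [ð] adjacent to /ŋ/.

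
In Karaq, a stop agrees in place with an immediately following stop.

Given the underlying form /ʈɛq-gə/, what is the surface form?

The rule targets /q/ (voiceless uvular stop), which sits before the trigger /g/ (velar).
A voiceless velar stop is [k], so the surface segment is [k].

[ʈɛkgə]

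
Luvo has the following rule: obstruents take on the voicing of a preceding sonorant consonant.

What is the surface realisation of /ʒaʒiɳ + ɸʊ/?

[ʒaʒiɳβʊ]

The rule targets /ɸ/ (voiceless bilabial fricative), which sits after the trigger /ɳ/ (voiced).
The voiced bilabial fricative is [β], so /ɸ/ → [β].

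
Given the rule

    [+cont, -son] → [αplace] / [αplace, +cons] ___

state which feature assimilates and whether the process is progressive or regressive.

progressive place assimilation

The shared variable α links the value of the place features (abbreviated [place]) on the target to the same value on the neighbouring segment, so place is the feature that assimilates.
Since the environment is written before the underscore, the trigger precedes the target; the direction is progressive.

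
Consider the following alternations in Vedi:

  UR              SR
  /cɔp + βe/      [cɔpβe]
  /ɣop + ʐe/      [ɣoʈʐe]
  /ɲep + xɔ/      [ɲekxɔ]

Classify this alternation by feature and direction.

Comparing underlying and surface forms, /p/ → [ʈ] is the alternation; the neighbouring /ʐ/ is constant.
/p/ is bilabial while /ʐ/ is retroflex; the output [ʈ] is retroflex, matching the trigger — so the feature that spreads is place.
Manner and voice are unchanged, so the assimilation is partial, not total.
The other alternating form patterns the same way: /p/ → [k] before /x/ (bilabial → velar, matching velar) — only place changes, and always toward the following segment.
Nothing changes in [cɔpβe]: there the adjacent consonants already agree in place (/p/ and /β/ are both bilabial), so this form is consistent with the same rule.
Since the segment that changes precedes the conditioning segment, the assimilation is regressive.

regressive place assimilation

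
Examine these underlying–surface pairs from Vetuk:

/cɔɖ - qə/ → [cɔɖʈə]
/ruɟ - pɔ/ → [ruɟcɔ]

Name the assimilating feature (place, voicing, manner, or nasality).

Underlying /q/ is realised as [ʈ] next to /ɖ/; /ɖ/ itself does not change.
The change uvular → retroflex matches the place of the preceding /ɖ/, identifying this as place assimilation.
The other alternating form patterns the same way: /p/ → [c] after /ɟ/ (bilabial → palatal, matching palatal) — only place changes, and always toward the preceding segment.

place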